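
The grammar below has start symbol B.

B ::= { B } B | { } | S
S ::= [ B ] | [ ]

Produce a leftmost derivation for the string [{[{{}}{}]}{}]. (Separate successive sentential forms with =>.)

B=>S=>[B]=>[{B}B]=>[{S}B]=>[{[B]}B]=>[{[{B}B]}B]=>[{[{{}}B]}B]=>[{[{{}}{}]}B]=>[{[{{}}{}]}{}]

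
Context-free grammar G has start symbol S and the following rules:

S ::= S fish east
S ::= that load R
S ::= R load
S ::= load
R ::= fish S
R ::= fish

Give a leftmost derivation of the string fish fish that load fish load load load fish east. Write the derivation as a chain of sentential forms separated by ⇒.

S ⇒ S fish east   [S ::= S fish east]
S fish east ⇒ R load fish east   [S ::= R load]
R load fish east ⇒ fish S load fish east   [R ::= fish S]
fish S load fish east ⇒ fish R load load fish east   [S ::= R load]
fish R load load fish east ⇒ fish fish S load load fish east   [R ::= fish S]
fish fish S load load fish east ⇒ fish fish that load R load load fish east   [S ::= that load R]
fish fish that load R load load fish east ⇒ fish fish that load fish S load load fish east   [R ::= fish S]
fish fish that load fish S load load fish east ⇒ fish fish that load fish load load load fish east   [S ::= load]

S ⇒ S fish east ⇒ R load fish east ⇒ fish S load fish east ⇒ fish R load load fish east ⇒ fish fish S load load fish east ⇒ fish fish that load R load load fish east ⇒ fish fish that load fish S load load fish east ⇒ fish fish that load fish load load load fish east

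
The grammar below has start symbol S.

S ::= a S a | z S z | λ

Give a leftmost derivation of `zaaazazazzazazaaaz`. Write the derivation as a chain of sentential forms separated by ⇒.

S ⇒ zSz   [S ::= z S z]
zSz ⇒ zaSaz   [S ::= a S a]
zaSaz ⇒ zaaSaaz   [S ::= a S a]
zaaSaaz ⇒ zaaaSaaaz   [S ::= a S a]
zaaaSaaaz ⇒ zaaazSzaaaz   [S ::= z S z]
zaaazSzaaaz ⇒ zaaazaSazaaaz   [S ::= a S a]
zaaazaSazaaaz ⇒ zaaazazSzazaaaz   [S ::= z S z]
zaaazazSzazaaaz ⇒ zaaazazaSazazaaaz   [S ::= a S a]
zaaazazaSazazaaaz ⇒ zaaazazazSzazazaaaz   [S ::= z S z]
zaaazazazSzazazaaaz ⇒ zaaazazazzazazaaaz   [S ::= λ]

S ⇒ zSz ⇒ zaSaz ⇒ zaaSaaz ⇒ zaaaSaaaz ⇒ zaaazSzaaaz ⇒ zaaazaSazaaaz ⇒ zaaazazSzazaaaz ⇒ zaaazazaSazazaaaz ⇒ zaaazazazSzazazaaaz ⇒ zaaazazazzazazaaaz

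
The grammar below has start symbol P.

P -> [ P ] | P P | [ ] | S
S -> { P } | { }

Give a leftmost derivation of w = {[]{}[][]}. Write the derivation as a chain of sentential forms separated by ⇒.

P ⇒ S   [P -> S]
S ⇒ {P}   [S -> { P }]
{P} ⇒ {PP}   [P -> P P]
{PP} ⇒ {[]P}   [P -> [ ]]
{[]P} ⇒ {[]PP}   [P -> P P]
{[]PP} ⇒ {[]PPP}   [P -> P P]
{[]PPP} ⇒ {[]SPP}   [P -> S]
{[]SPP} ⇒ {[]{}PP}   [S -> { }]
{[]{}PP} ⇒ {[]{}[]P}   [P -> [ ]]
{[]{}[]P} ⇒ {[]{}[][]}   [P -> [ ]]

P ⇒ S ⇒ {P} ⇒ {PP} ⇒ {[]P} ⇒ {[]PP} ⇒ {[]PPP} ⇒ {[]SPP} ⇒ {[]{}PP} ⇒ {[]{}[]P} ⇒ {[]{}[][]}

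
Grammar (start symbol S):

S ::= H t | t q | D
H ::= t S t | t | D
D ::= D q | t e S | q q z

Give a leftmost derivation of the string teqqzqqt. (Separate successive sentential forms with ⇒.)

S ⇒ D ⇒ teS ⇒ teHt ⇒ teDt ⇒ teDqt ⇒ teDqqt ⇒ teqqzqqt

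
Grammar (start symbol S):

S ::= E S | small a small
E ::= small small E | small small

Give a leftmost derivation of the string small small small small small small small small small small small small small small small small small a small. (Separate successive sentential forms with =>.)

S => E S => small small E S => small small small small E S => small small small small small small E S => small small small small small small small small E S => small small small small small small small small small small E S => small small small small small small small small small small small small E S => small small small small small small small small small small small small small small E S => small small small small small small small small small small small small small small small small S => small small small small small small small small small small small small small small small small small a small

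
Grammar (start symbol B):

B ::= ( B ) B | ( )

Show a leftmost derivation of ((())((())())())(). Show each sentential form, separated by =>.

B=>(B)B=>((B)B)B=>((())B)B=>((())(B)B)B=>((())((B)B)B)B=>((())((())B)B)B=>((())((())())B)B=>((())((())())())B=>((())((())())())()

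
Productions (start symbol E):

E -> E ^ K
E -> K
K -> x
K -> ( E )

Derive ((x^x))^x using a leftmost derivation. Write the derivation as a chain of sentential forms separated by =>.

E => E^K => K^K => (E)^K => (K)^K => ((E))^K => ((E^K))^K => ((K^K))^K => ((x^K))^K => ((x^x))^K => ((x^x))^x

E => E^K   [E -> E ^ K]
E^K => K^K   [E -> K]
K^K => (E)^K   [K -> ( E )]
(E)^K => (K)^K   [E -> K]
(K)^K => ((E))^K   [K -> ( E )]
((E))^K => ((E^K))^K   [E -> E ^ K]
((E^K))^K => ((K^K))^K   [E -> K]
((K^K))^K => ((x^K))^K   [K -> x]
((x^K))^K => ((x^x))^K   [K -> x]
((x^x))^K => ((x^x))^x   [K -> x]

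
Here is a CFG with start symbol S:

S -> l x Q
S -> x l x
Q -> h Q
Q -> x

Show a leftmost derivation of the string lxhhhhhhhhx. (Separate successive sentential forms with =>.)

S => lxQ => lxhQ => lxhhQ => lxhhhQ => lxhhhhQ => lxhhhhhQ => lxhhhhhhQ => lxhhhhhhhQ => lxhhhhhhhhQ => lxhhhhhhhhx

S => lxQ   [S -> l x Q]
lxQ => lxhQ   [Q -> h Q]
lxhQ => lxhhQ   [Q -> h Q]
lxhhQ => lxhhhQ   [Q -> h Q]
lxhhhQ => lxhhhhQ   [Q -> h Q]
lxhhhhQ => lxhhhhhQ   [Q -> h Q]
lxhhhhhQ => lxhhhhhhQ   [Q -> h Q]
lxhhhhhhQ => lxhhhhhhhQ   [Q -> h Q]
lxhhhhhhhQ => lxhhhhhhhhQ   [Q -> h Q]
lxhhhhhhhhQ => lxhhhhhhhhx   [Q -> x]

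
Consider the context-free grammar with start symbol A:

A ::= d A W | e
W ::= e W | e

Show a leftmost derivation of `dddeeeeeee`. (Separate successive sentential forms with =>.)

A => dAW => ddAWW => dddAWWW => dddeWWW => dddeeWW => dddeeeWW => dddeeeeWW => dddeeeeeWW => dddeeeeeeW => dddeeeeeee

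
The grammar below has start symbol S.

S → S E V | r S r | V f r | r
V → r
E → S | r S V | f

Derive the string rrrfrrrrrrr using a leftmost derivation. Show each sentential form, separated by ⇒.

S ⇒ SEV ⇒ rSrEV ⇒ rrSrrEV ⇒ rrVfrrrEV ⇒ rrrfrrrEV ⇒ rrrfrrrrSVV ⇒ rrrfrrrrrVV ⇒ rrrfrrrrrrV ⇒ rrrfrrrrrrr

S ⇒ SEV   [S → S E V]
SEV ⇒ rSrEV   [S → r S r]
rSrEV ⇒ rrSrrEV   [S → r S r]
rrSrrEV ⇒ rrVfrrrEV   [S → V f r]
rrVfrrrEV ⇒ rrrfrrrEV   [V → r]
rrrfrrrEV ⇒ rrrfrrrrSVV   [E → r S V]
rrrfrrrrSVV ⇒ rrrfrrrrrVV   [S → r]
rrrfrrrrrVV ⇒ rrrfrrrrrrV   [V → r]
rrrfrrrrrrV ⇒ rrrfrrrrrrr   [V → r]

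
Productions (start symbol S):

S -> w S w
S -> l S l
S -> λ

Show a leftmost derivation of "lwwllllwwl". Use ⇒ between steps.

S ⇒ lSl ⇒ lwSwl ⇒ lwwSwwl ⇒ lwwlSlwwl ⇒ lwwllSllwwl ⇒ lwwllllwwl

S ⇒ lSl   [S -> l S l]
lSl ⇒ lwSwl   [S -> w S w]
lwSwl ⇒ lwwSwwl   [S -> w S w]
lwwSwwl ⇒ lwwlSlwwl   [S -> l S l]
lwwlSlwwl ⇒ lwwllSllwwl   [S -> l S l]
lwwllSllwwl ⇒ lwwllllwwl   [S -> λ]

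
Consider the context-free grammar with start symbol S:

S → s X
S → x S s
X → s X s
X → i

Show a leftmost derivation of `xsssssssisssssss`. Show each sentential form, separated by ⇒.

S⇒xSs⇒xsXs⇒xssXss⇒xsssXsss⇒xssssXssss⇒xsssssXsssss⇒xssssssXssssss⇒xsssssssXsssssss⇒xsssssssisssssss

S ⇒ xSs   [S → x S s]
xSs ⇒ xsXs   [S → s X]
xsXs ⇒ xssXss   [X → s X s]
xssXss ⇒ xsssXsss   [X → s X s]
xsssXsss ⇒ xssssXssss   [X → s X s]
xssssXssss ⇒ xsssssXsssss   [X → s X s]
xsssssXsssss ⇒ xssssssXssssss   [X → s X s]
xssssssXssssss ⇒ xsssssssXsssssss   [X → s X s]
xsssssssXsssssss ⇒ xsssssssisssssss   [X → i]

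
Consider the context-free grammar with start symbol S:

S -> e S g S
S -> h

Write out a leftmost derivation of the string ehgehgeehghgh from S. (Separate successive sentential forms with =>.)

S => eSgS   [S -> e S g S]
eSgS => ehgS   [S -> h]
ehgS => ehgeSgS   [S -> e S g S]
ehgeSgS => ehgehgS   [S -> h]
ehgehgS => ehgehgeSgS   [S -> e S g S]
ehgehgeSgS => ehgehgeeSgSgS   [S -> e S g S]
ehgehgeeSgSgS => ehgehgeehgSgS   [S -> h]
ehgehgeehgSgS => ehgehgeehghgS   [S -> h]
ehgehgeehghgS => ehgehgeehghgh   [S -> h]

S => eSgS => ehgS => ehgeSgS => ehgehgS => ehgehgeSgS => ehgehgeeSgSgS => ehgehgeehgSgS => ehgehgeehghgS => ehgehgeehghgh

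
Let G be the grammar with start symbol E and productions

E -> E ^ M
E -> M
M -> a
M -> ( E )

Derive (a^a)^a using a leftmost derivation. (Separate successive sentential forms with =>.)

E => E^M   [E -> E ^ M]
E^M => M^M   [E -> M]
M^M => (E)^M   [M -> ( E )]
(E)^M => (E^M)^M   [E -> E ^ M]
(E^M)^M => (M^M)^M   [E -> M]
(M^M)^M => (a^M)^M   [M -> a]
(a^M)^M => (a^a)^M   [M -> a]
(a^a)^M => (a^a)^a   [M -> a]

E => E^M => M^M => (E)^M => (E^M)^M => (M^M)^M => (a^M)^M => (a^a)^M => (a^a)^a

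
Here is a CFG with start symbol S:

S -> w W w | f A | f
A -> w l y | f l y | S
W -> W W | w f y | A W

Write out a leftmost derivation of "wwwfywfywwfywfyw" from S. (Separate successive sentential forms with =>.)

S => wWw => wWWw => wAWWw => wSWWw => wwWwWWw => wwWWwWWw => wwwfyWwWWw => wwwfywfywWWw => wwwfywfywwfyWw => wwwfywfywwfywfyw

S => wWw   [S -> w W w]
wWw => wWWw   [W -> W W]
wWWw => wAWWw   [W -> A W]
wAWWw => wSWWw   [A -> S]
wSWWw => wwWwWWw   [S -> w W w]
wwWwWWw => wwWWwWWw   [W -> W W]
wwWWwWWw => wwwfyWwWWw   [W -> w f y]
wwwfyWwWWw => wwwfywfywWWw   [W -> w f y]
wwwfywfywWWw => wwwfywfywwfyWw   [W -> w f y]
wwwfywfywwfyWw => wwwfywfywwfywfyw   [W -> w f y]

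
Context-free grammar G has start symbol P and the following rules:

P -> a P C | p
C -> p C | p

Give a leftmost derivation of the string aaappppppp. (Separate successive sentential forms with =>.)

P => aPC => aaPCC => aaaPCCC => aaapCCC => aaappCCC => aaapppCCC => aaappppCC => aaapppppCC => aaappppppC => aaappppppp

P => aPC   [P -> a P C]
aPC => aaPCC   [P -> a P C]
aaPCC => aaaPCCC   [P -> a P C]
aaaPCCC => aaapCCC   [P -> p]
aaapCCC => aaappCCC   [C -> p C]
aaappCCC => aaapppCCC   [C -> p C]
aaapppCCC => aaappppCC   [C -> p]
aaappppCC => aaapppppCC   [C -> p C]
aaapppppCC => aaappppppC   [C -> p]
aaappppppC => aaappppppp   [C -> p]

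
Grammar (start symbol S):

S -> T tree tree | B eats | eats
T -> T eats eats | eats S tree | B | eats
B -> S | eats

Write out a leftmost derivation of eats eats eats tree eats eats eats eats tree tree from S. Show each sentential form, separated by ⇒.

S ⇒ T tree tree ⇒ T eats eats tree tree ⇒ T eats eats eats eats tree tree ⇒ eats S tree eats eats eats eats tree tree ⇒ eats B eats tree eats eats eats eats tree tree ⇒ eats S eats tree eats eats eats eats tree tree ⇒ eats eats eats tree eats eats eats eats tree tree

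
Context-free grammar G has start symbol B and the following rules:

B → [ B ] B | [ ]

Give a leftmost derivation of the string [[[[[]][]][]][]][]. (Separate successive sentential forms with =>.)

B => [B]B   [B → [ B ] B]
[B]B => [[B]B]B   [B → [ B ] B]
[[B]B]B => [[[B]B]B]B   [B → [ B ] B]
[[[B]B]B]B => [[[[B]B]B]B]B   [B → [ B ] B]
[[[[B]B]B]B]B => [[[[[]]B]B]B]B   [B → [ ]]
[[[[[]]B]B]B]B => [[[[[]][]]B]B]B   [B → [ ]]
[[[[[]][]]B]B]B => [[[[[]][]][]]B]B   [B → [ ]]
[[[[[]][]][]]B]B => [[[[[]][]][]][]]B   [B → [ ]]
[[[[[]][]][]][]]B => [[[[[]][]][]][]][]   [B → [ ]]

B => [B]B => [[B]B]B => [[[B]B]B]B => [[[[B]B]B]B]B => [[[[[]]B]B]B]B => [[[[[]][]]B]B]B => [[[[[]][]][]]B]B => [[[[[]][]][]][]]B => [[[[[]][]][]][]][]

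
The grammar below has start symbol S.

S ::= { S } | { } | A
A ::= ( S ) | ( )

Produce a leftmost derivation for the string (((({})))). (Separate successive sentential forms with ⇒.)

S ⇒ A ⇒ (S) ⇒ (A) ⇒ ((S)) ⇒ ((A)) ⇒ (((S))) ⇒ (((A))) ⇒ ((((S)))) ⇒ (((({}))))

S ⇒ A   [S ::= A]
A ⇒ (S)   [A ::= ( S )]
(S) ⇒ (A)   [S ::= A]
(A) ⇒ ((S))   [A ::= ( S )]
((S)) ⇒ ((A))   [S ::= A]
((A)) ⇒ (((S)))   [A ::= ( S )]
(((S))) ⇒ (((A)))   [S ::= A]
(((A))) ⇒ ((((S))))   [A ::= ( S )]
((((S)))) ⇒ (((({}))))   [S ::= { }]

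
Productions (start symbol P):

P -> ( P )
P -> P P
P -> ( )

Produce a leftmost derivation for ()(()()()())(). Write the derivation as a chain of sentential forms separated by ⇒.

P ⇒ PP ⇒ ()P ⇒ ()PP ⇒ ()(P)P ⇒ ()(PP)P ⇒ ()(PPP)P ⇒ ()(PPPP)P ⇒ ()(()PPP)P ⇒ ()(()()PP)P ⇒ ()(()()()P)P ⇒ ()(()()()())P ⇒ ()(()()()())()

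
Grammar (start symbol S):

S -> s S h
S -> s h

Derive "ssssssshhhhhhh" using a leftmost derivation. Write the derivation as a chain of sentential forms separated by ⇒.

S ⇒ sSh   [S -> s S h]
sSh ⇒ ssShh   [S -> s S h]
ssShh ⇒ sssShhh   [S -> s S h]
sssShhh ⇒ ssssShhhh   [S -> s S h]
ssssShhhh ⇒ sssssShhhhh   [S -> s S h]
sssssShhhhh ⇒ ssssssShhhhhh   [S -> s S h]
ssssssShhhhhh ⇒ ssssssshhhhhhh   [S -> s h]

S ⇒ sSh ⇒ ssShh ⇒ sssShhh ⇒ ssssShhhh ⇒ sssssShhhhh ⇒ ssssssShhhhhh ⇒ ssssssshhhhhhh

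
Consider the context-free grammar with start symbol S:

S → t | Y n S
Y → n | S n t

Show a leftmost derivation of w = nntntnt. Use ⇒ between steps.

S ⇒ YnS ⇒ SntnS ⇒ YnSntnS ⇒ nnSntnS ⇒ nntntnS ⇒ nntntnt

S ⇒ YnS   [S → Y n S]
YnS ⇒ SntnS   [Y → S n t]
SntnS ⇒ YnSntnS   [S → Y n S]
YnSntnS ⇒ nnSntnS   [Y → n]
nnSntnS ⇒ nntntnS   [S → t]
nntntnS ⇒ nntntnt   [S → t]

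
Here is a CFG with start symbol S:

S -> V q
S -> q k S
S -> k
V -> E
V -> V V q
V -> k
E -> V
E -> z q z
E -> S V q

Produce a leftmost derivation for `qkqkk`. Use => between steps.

S=>qkS=>qkqkS=>qkqkk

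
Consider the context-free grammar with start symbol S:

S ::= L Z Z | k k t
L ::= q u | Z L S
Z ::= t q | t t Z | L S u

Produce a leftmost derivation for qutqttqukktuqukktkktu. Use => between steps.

S => LZZ   [S ::= L Z Z]
LZZ => quZZ   [L ::= q u]
quZZ => qutqZ   [Z ::= t q]
qutqZ => qutqttZ   [Z ::= t t Z]
qutqttZ => qutqttLSu   [Z ::= L S u]
qutqttLSu => qutqttZLSSu   [L ::= Z L S]
qutqttZLSSu => qutqttLSuLSSu   [Z ::= L S u]
qutqttLSuLSSu => qutqttquSuLSSu   [L ::= q u]
qutqttquSuLSSu => qutqttqukktuLSSu   [S ::= k k t]
qutqttqukktuLSSu => qutqttqukktuquSSu   [L ::= q u]
qutqttqukktuquSSu => qutqttqukktuqukktSu   [S ::= k k t]
qutqttqukktuqukktSu => qutqttqukktuqukktkktu   [S ::= k k t]

S => LZZ => quZZ => qutqZ => qutqttZ => qutqttLSu => qutqttZLSSu => qutqttLSuLSSu => qutqttquSuLSSu => qutqttqukktuLSSu => qutqttqukktuquSSu => qutqttqukktuqukktSu => qutqttqukktuqukktkktu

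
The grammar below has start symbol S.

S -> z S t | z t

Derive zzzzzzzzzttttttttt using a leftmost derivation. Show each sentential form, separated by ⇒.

S ⇒ zSt ⇒ zzStt ⇒ zzzSttt ⇒ zzzzStttt ⇒ zzzzzSttttt ⇒ zzzzzzStttttt ⇒ zzzzzzzSttttttt ⇒ zzzzzzzzStttttttt ⇒ zzzzzzzzzttttttttt

S ⇒ zSt   [S -> z S t]
zSt ⇒ zzStt   [S -> z S t]
zzStt ⇒ zzzSttt   [S -> z S t]
zzzSttt ⇒ zzzzStttt   [S -> z S t]
zzzzStttt ⇒ zzzzzSttttt   [S -> z S t]
zzzzzSttttt ⇒ zzzzzzStttttt   [S -> z S t]
zzzzzzStttttt ⇒ zzzzzzzSttttttt   [S -> z S t]
zzzzzzzSttttttt ⇒ zzzzzzzzStttttttt   [S -> z S t]
zzzzzzzzStttttttt ⇒ zzzzzzzzzttttttttt   [S -> z t]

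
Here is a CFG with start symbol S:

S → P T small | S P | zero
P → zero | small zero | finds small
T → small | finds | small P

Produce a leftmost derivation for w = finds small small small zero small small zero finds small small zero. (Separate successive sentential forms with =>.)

S => S P => S P P => S P P P => P T small P P P => finds small T small P P P => finds small small P small P P P => finds small small small zero small P P P => finds small small small zero small small zero P P => finds small small small zero small small zero finds small P => finds small small small zero small small zero finds small small zero

S => S P   [S → S P]
S P => S P P   [S → S P]
S P P => S P P P   [S → S P]
S P P P => P T small P P P   [S → P T small]
P T small P P P => finds small T small P P P   [P → finds small]
finds small T small P P P => finds small small P small P P P   [T → small P]
finds small small P small P P P => finds small small small zero small P P P   [P → small zero]
finds small small small zero small P P P => finds small small small zero small small zero P P   [P → small zero]
finds small small small zero small small zero P P => finds small small small zero small small zero finds small P   [P → finds small]
finds small small small zero small small zero finds small P => finds small small small zero small small zero finds small small zero   [P → small zero]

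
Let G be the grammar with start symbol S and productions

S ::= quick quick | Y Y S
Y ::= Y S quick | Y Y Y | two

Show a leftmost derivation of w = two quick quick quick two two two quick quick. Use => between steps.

S => Y Y S   [S ::= Y Y S]
Y Y S => Y Y Y Y S   [Y ::= Y Y Y]
Y Y Y Y S => Y S quick Y Y Y S   [Y ::= Y S quick]
Y S quick Y Y Y S => two S quick Y Y Y S   [Y ::= two]
two S quick Y Y Y S => two quick quick quick Y Y Y S   [S ::= quick quick]
two quick quick quick Y Y Y S => two quick quick quick two Y Y S   [Y ::= two]
two quick quick quick two Y Y S => two quick quick quick two two Y S   [Y ::= two]
two quick quick quick two two Y S => two quick quick quick two two two S   [Y ::= two]
two quick quick quick two two two S => two quick quick quick two two two quick quick   [S ::= quick quick]

S => Y Y S => Y Y Y Y S => Y S quick Y Y Y S => two S quick Y Y Y S => two quick quick quick Y Y Y S => two quick quick quick two Y Y S => two quick quick quick two two Y S => two quick quick quick two two two S => two quick quick quick two two two quick quick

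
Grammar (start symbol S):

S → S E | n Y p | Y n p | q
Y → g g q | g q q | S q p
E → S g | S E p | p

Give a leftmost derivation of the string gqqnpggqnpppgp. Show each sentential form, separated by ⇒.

S⇒SE⇒SEE⇒YnpEE⇒gqqnpEE⇒gqqnpSgE⇒gqqnpSEgE⇒gqqnpSEEgE⇒gqqnpYnpEEgE⇒gqqnpggqnpEEgE⇒gqqnpggqnppEgE⇒gqqnpggqnpppgE⇒gqqnpggqnpppgp

S ⇒ SE   [S → S E]
SE ⇒ SEE   [S → S E]
SEE ⇒ YnpEE   [S → Y n p]
YnpEE ⇒ gqqnpEE   [Y → g q q]
gqqnpEE ⇒ gqqnpSgE   [E → S g]
gqqnpSgE ⇒ gqqnpSEgE   [S → S E]
gqqnpSEgE ⇒ gqqnpSEEgE   [S → S E]
gqqnpSEEgE ⇒ gqqnpYnpEEgE   [S → Y n p]
gqqnpYnpEEgE ⇒ gqqnpggqnpEEgE   [Y → g g q]
gqqnpggqnpEEgE ⇒ gqqnpggqnppEgE   [E → p]
gqqnpggqnppEgE ⇒ gqqnpggqnpppgE   [E → p]
gqqnpggqnpppgE ⇒ gqqnpggqnpppgp   [E → p]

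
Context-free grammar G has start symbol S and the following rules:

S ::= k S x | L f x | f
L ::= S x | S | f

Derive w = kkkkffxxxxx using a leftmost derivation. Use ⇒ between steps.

S ⇒ kSx   [S ::= k S x]
kSx ⇒ kkSxx   [S ::= k S x]
kkSxx ⇒ kkkSxxx   [S ::= k S x]
kkkSxxx ⇒ kkkkSxxxx   [S ::= k S x]
kkkkSxxxx ⇒ kkkkLfxxxxx   [S ::= L f x]
kkkkLfxxxxx ⇒ kkkkffxxxxx   [L ::= f]

S ⇒ kSx ⇒ kkSxx ⇒ kkkSxxx ⇒ kkkkSxxxx ⇒ kkkkLfxxxxx ⇒ kkkkffxxxxx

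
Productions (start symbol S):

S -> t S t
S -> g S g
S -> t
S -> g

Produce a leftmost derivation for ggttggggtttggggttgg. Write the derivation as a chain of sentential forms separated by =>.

S => gSg   [S -> g S g]
gSg => ggSgg   [S -> g S g]
ggSgg => ggtStgg   [S -> t S t]
ggtStgg => ggttSttgg   [S -> t S t]
ggttSttgg => ggttgSgttgg   [S -> g S g]
ggttgSgttgg => ggttggSggttgg   [S -> g S g]
ggttggSggttgg => ggttgggSgggttgg   [S -> g S g]
ggttgggSgggttgg => ggttggggSggggttgg   [S -> g S g]
ggttggggSggggttgg => ggttggggtStggggttgg   [S -> t S t]
ggttggggtStggggttgg => ggttggggtttggggttgg   [S -> t]

S => gSg => ggSgg => ggtStgg => ggttSttgg => ggttgSgttgg => ggttggSggttgg => ggttgggSgggttgg => ggttggggSggggttgg => ggttggggtStggggttgg => ggttggggtttggggttgg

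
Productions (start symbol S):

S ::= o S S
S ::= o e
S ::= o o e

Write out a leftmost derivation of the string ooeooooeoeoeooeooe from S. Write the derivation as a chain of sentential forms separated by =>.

S => oSS => ooeS => ooeoSS => ooeooSSS => ooeoooSSSS => ooeooooeSSS => ooeooooeoeSS => ooeooooeoeoeS => ooeooooeoeoeoSS => ooeooooeoeoeooeS => ooeooooeoeoeooeooe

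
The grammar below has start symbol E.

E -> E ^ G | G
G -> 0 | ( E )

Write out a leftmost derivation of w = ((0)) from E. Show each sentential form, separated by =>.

E => G => (E) => (G) => ((E)) => ((G)) => ((0))

E => G   [E -> G]
G => (E)   [G -> ( E )]
(E) => (G)   [E -> G]
(G) => ((E))   [G -> ( E )]
((E)) => ((G))   [E -> G]
((G)) => ((0))   [G -> 0]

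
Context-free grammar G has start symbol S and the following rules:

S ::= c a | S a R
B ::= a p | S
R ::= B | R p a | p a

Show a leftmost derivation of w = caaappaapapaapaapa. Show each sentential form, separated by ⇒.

S ⇒ SaR ⇒ SaRaR ⇒ SaRaRaR ⇒ SaRaRaRaR ⇒ caaRaRaRaR ⇒ caaRpaaRaRaR ⇒ caaBpaaRaRaR ⇒ caaappaaRaRaR ⇒ caaappaaRpaaRaR ⇒ caaappaapapaaRaR ⇒ caaappaapapaapaaR ⇒ caaappaapapaapaapa

S ⇒ SaR   [S ::= S a R]
SaR ⇒ SaRaR   [S ::= S a R]
SaRaR ⇒ SaRaRaR   [S ::= S a R]
SaRaRaR ⇒ SaRaRaRaR   [S ::= S a R]
SaRaRaRaR ⇒ caaRaRaRaR   [S ::= c a]
caaRaRaRaR ⇒ caaRpaaRaRaR   [R ::= R p a]
caaRpaaRaRaR ⇒ caaBpaaRaRaR   [R ::= B]
caaBpaaRaRaR ⇒ caaappaaRaRaR   [B ::= a p]
caaappaaRaRaR ⇒ caaappaaRpaaRaR   [R ::= R p a]
caaappaaRpaaRaR ⇒ caaappaapapaaRaR   [R ::= p a]
caaappaapapaaRaR ⇒ caaappaapapaapaaR   [R ::= p a]
caaappaapapaapaaR ⇒ caaappaapapaapaapa   [R ::= p a]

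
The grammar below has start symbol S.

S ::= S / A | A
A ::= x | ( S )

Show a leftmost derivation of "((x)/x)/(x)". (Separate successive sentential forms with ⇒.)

S ⇒ S/A   [S ::= S / A]
S/A ⇒ A/A   [S ::= A]
A/A ⇒ (S)/A   [A ::= ( S )]
(S)/A ⇒ (S/A)/A   [S ::= S / A]
(S/A)/A ⇒ (A/A)/A   [S ::= A]
(A/A)/A ⇒ ((S)/A)/A   [A ::= ( S )]
((S)/A)/A ⇒ ((A)/A)/A   [S ::= A]
((A)/A)/A ⇒ ((x)/A)/A   [A ::= x]
((x)/A)/A ⇒ ((x)/x)/A   [A ::= x]
((x)/x)/A ⇒ ((x)/x)/(S)   [A ::= ( S )]
((x)/x)/(S) ⇒ ((x)/x)/(A)   [S ::= A]
((x)/x)/(A) ⇒ ((x)/x)/(x)   [A ::= x]

S ⇒ S/A ⇒ A/A ⇒ (S)/A ⇒ (S/A)/A ⇒ (A/A)/A ⇒ ((S)/A)/A ⇒ ((A)/A)/A ⇒ ((x)/A)/A ⇒ ((x)/x)/A ⇒ ((x)/x)/(S) ⇒ ((x)/x)/(A) ⇒ ((x)/x)/(x)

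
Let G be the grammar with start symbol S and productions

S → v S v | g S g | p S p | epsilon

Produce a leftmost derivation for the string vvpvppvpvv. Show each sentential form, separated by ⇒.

S ⇒ vSv   [S → v S v]
vSv ⇒ vvSvv   [S → v S v]
vvSvv ⇒ vvpSpvv   [S → p S p]
vvpSpvv ⇒ vvpvSvpvv   [S → v S v]
vvpvSvpvv ⇒ vvpvpSpvpvv   [S → p S p]
vvpvpSpvpvv ⇒ vvpvppvpvv   [S → epsilon]

S ⇒ vSv ⇒ vvSvv ⇒ vvpSpvv ⇒ vvpvSvpvv ⇒ vvpvpSpvpvv ⇒ vvpvppvpvv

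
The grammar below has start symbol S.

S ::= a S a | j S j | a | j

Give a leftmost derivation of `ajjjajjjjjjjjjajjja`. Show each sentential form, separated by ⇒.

S⇒aSa⇒ajSja⇒ajjSjja⇒ajjjSjjja⇒ajjjaSajjja⇒ajjjajSjajjja⇒ajjjajjSjjajjja⇒ajjjajjjSjjjajjja⇒ajjjajjjjSjjjjajjja⇒ajjjajjjjjjjjjajjja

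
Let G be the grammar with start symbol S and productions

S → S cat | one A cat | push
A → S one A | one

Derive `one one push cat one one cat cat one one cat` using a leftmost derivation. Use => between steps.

S => one A cat => one S one A cat => one S cat one A cat => one one A cat cat one A cat => one one S one A cat cat one A cat => one one S cat one A cat cat one A cat => one one push cat one A cat cat one A cat => one one push cat one one cat cat one A cat => one one push cat one one cat cat one one cat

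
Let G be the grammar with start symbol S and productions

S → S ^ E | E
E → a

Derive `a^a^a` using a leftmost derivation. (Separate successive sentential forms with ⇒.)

S ⇒ S^E ⇒ S^E^E ⇒ E^E^E ⇒ a^E^E ⇒ a^a^E ⇒ a^a^a

S ⇒ S^E   [S → S ^ E]
S^E ⇒ S^E^E   [S → S ^ E]
S^E^E ⇒ E^E^E   [S → E]
E^E^E ⇒ a^E^E   [E → a]
a^E^E ⇒ a^a^E   [E → a]
a^a^E ⇒ a^a^a   [E → a]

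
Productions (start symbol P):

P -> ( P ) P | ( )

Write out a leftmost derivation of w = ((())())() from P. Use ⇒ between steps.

P ⇒ (P)P   [P -> ( P ) P]
(P)P ⇒ ((P)P)P   [P -> ( P ) P]
((P)P)P ⇒ ((())P)P   [P -> ( )]
((())P)P ⇒ ((())())P   [P -> ( )]
((())())P ⇒ ((())())()   [P -> ( )]

P ⇒ (P)P ⇒ ((P)P)P ⇒ ((())P)P ⇒ ((())())P ⇒ ((())())()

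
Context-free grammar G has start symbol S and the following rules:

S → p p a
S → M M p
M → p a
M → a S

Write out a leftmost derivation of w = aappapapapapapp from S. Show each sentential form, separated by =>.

S => MMp => aSMp => aMMpMp => aaSMpMp => aappaMpMp => aappapapMp => aappapapaSp => aappapapaMMpp => aappapapapaMpp => aappapapapapapp

S => MMp   [S → M M p]
MMp => aSMp   [M → a S]
aSMp => aMMpMp   [S → M M p]
aMMpMp => aaSMpMp   [M → a S]
aaSMpMp => aappaMpMp   [S → p p a]
aappaMpMp => aappapapMp   [M → p a]
aappapapMp => aappapapaSp   [M → a S]
aappapapaSp => aappapapaMMpp   [S → M M p]
aappapapaMMpp => aappapapapaMpp   [M → p a]
aappapapapaMpp => aappapapapapapp   [M → p a]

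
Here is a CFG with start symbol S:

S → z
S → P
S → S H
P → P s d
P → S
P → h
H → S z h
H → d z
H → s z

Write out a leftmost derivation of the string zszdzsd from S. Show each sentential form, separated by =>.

S => P => Psd => Ssd => SHsd => SHHsd => zHHsd => zszHsd => zszdzsd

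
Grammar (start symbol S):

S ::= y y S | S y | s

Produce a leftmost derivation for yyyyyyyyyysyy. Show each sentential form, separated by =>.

S => yyS   [S ::= y y S]
yyS => yyyyS   [S ::= y y S]
yyyyS => yyyySy   [S ::= S y]
yyyySy => yyyyyySy   [S ::= y y S]
yyyyyySy => yyyyyySyy   [S ::= S y]
yyyyyySyy => yyyyyyyySyy   [S ::= y y S]
yyyyyyyySyy => yyyyyyyyyySyy   [S ::= y y S]
yyyyyyyyyySyy => yyyyyyyyyysyy   [S ::= s]

S => yyS => yyyyS => yyyySy => yyyyyySy => yyyyyySyy => yyyyyyyySyy => yyyyyyyyyySyy => yyyyyyyyyysyy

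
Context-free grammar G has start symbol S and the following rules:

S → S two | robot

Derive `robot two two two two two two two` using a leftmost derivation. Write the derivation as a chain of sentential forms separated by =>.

S => S two   [S → S two]
S two => S two two   [S → S two]
S two two => S two two two   [S → S two]
S two two two => S two two two two   [S → S two]
S two two two two => S two two two two two   [S → S two]
S two two two two two => S two two two two two two   [S → S two]
S two two two two two two => S two two two two two two two   [S → S two]
S two two two two two two two => robot two two two two two two two   [S → robot]

S => S two => S two two => S two two two => S two two two two => S two two two two two => S two two two two two two => S two two two two two two two => robot two two two two two two two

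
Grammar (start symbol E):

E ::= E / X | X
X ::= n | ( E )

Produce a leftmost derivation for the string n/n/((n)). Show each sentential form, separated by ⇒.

E ⇒ E/X   [E ::= E / X]
E/X ⇒ E/X/X   [E ::= E / X]
E/X/X ⇒ X/X/X   [E ::= X]
X/X/X ⇒ n/X/X   [X ::= n]
n/X/X ⇒ n/n/X   [X ::= n]
n/n/X ⇒ n/n/(E)   [X ::= ( E )]
n/n/(E) ⇒ n/n/(X)   [E ::= X]
n/n/(X) ⇒ n/n/((E))   [X ::= ( E )]
n/n/((E)) ⇒ n/n/((X))   [E ::= X]
n/n/((X)) ⇒ n/n/((n))   [X ::= n]

E ⇒ E/X ⇒ E/X/X ⇒ X/X/X ⇒ n/X/X ⇒ n/n/X ⇒ n/n/(E) ⇒ n/n/(X) ⇒ n/n/((E)) ⇒ n/n/((X)) ⇒ n/n/((n))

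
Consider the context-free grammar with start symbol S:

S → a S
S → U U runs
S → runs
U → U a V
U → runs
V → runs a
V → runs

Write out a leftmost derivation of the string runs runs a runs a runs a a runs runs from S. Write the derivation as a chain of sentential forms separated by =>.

S => U U runs => runs U runs => runs U a V runs => runs U a V a V runs => runs U a V a V a V runs => runs runs a V a V a V runs => runs runs a runs a V a V runs => runs runs a runs a runs a a V runs => runs runs a runs a runs a a runs runs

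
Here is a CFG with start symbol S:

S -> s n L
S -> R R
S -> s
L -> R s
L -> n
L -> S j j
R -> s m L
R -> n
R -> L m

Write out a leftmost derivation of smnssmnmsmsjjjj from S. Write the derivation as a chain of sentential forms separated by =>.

S => RR   [S -> R R]
RR => smLR   [R -> s m L]
smLR => smRsR   [L -> R s]
smRsR => smnsR   [R -> n]
smnsR => smnssmL   [R -> s m L]
smnssmL => smnssmSjj   [L -> S j j]
smnssmSjj => smnssmRRjj   [S -> R R]
smnssmRRjj => smnssmLmRjj   [R -> L m]
smnssmLmRjj => smnssmnmRjj   [L -> n]
smnssmnmRjj => smnssmnmsmLjj   [R -> s m L]
smnssmnmsmLjj => smnssmnmsmSjjjj   [L -> S j j]
smnssmnmsmSjjjj => smnssmnmsmsjjjj   [S -> s]

S=>RR=>smLR=>smRsR=>smnsR=>smnssmL=>smnssmSjj=>smnssmRRjj=>smnssmLmRjj=>smnssmnmRjj=>smnssmnmsmLjj=>smnssmnmsmSjjjj=>smnssmnmsmsjjjj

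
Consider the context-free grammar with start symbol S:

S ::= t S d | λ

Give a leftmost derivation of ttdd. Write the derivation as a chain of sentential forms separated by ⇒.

S ⇒ tSd ⇒ ttSdd ⇒ ttdd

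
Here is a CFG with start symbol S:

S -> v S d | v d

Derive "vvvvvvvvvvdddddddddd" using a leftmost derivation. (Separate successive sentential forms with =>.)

S => vSd => vvSdd => vvvSddd => vvvvSdddd => vvvvvSddddd => vvvvvvSdddddd => vvvvvvvSddddddd => vvvvvvvvSdddddddd => vvvvvvvvvSddddddddd => vvvvvvvvvvdddddddddd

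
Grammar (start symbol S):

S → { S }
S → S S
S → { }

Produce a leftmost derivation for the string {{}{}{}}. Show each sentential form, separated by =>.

S => {S} => {SS} => {SSS} => {{}SS} => {{}{}S} => {{}{}{}}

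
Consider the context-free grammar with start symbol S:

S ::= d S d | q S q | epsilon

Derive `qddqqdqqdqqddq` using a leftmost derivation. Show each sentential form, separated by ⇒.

S ⇒ qSq   [S ::= q S q]
qSq ⇒ qdSdq   [S ::= d S d]
qdSdq ⇒ qddSddq   [S ::= d S d]
qddSddq ⇒ qddqSqddq   [S ::= q S q]
qddqSqddq ⇒ qddqqSqqddq   [S ::= q S q]
qddqqSqqddq ⇒ qddqqdSdqqddq   [S ::= d S d]
qddqqdSdqqddq ⇒ qddqqdqSqdqqddq   [S ::= q S q]
qddqqdqSqdqqddq ⇒ qddqqdqqdqqddq   [S ::= epsilon]

S ⇒ qSq ⇒ qdSdq ⇒ qddSddq ⇒ qddqSqddq ⇒ qddqqSqqddq ⇒ qddqqdSdqqddq ⇒ qddqqdqSqdqqddq ⇒ qddqqdqqdqqddq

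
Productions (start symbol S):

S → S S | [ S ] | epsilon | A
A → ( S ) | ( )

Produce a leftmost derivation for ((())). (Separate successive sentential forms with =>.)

S => A => (S) => (A) => ((S)) => ((SS)) => ((AS)) => ((()S)) => ((()))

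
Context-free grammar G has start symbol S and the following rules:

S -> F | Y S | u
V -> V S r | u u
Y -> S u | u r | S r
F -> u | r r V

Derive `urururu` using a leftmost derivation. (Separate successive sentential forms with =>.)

S => YS   [S -> Y S]
YS => urS   [Y -> u r]
urS => urYS   [S -> Y S]
urYS => urSrS   [Y -> S r]
urSrS => urYSrS   [S -> Y S]
urYSrS => urSrSrS   [Y -> S r]
urSrSrS => ururSrS   [S -> u]
ururSrS => ururFrS   [S -> F]
ururFrS => urururS   [F -> u]
urururS => urururu   [S -> u]

S => YS => urS => urYS => urSrS => urYSrS => urSrSrS => ururSrS => ururFrS => urururS => urururu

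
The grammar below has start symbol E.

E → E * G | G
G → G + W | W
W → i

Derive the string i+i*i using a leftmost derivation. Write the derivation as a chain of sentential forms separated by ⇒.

E ⇒ E*G ⇒ G*G ⇒ G+W*G ⇒ W+W*G ⇒ i+W*G ⇒ i+i*G ⇒ i+i*W ⇒ i+i*i

E ⇒ E*G   [E → E * G]
E*G ⇒ G*G   [E → G]
G*G ⇒ G+W*G   [G → G + W]
G+W*G ⇒ W+W*G   [G → W]
W+W*G ⇒ i+W*G   [W → i]
i+W*G ⇒ i+i*G   [W → i]
i+i*G ⇒ i+i*W   [G → W]
i+i*W ⇒ i+i*i   [W → i]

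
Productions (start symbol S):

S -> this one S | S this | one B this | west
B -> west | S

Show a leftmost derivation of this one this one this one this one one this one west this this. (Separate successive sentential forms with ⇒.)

S ⇒ this one S ⇒ this one S this ⇒ this one this one S this ⇒ this one this one this one S this ⇒ this one this one this one this one S this ⇒ this one this one this one this one one B this this ⇒ this one this one this one this one one S this this ⇒ this one this one this one this one one this one S this this ⇒ this one this one this one this one one this one west this this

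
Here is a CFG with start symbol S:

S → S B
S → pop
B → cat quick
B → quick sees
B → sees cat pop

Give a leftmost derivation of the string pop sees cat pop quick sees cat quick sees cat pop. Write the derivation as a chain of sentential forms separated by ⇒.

S ⇒ S B ⇒ S B B ⇒ S B B B ⇒ S B B B B ⇒ pop B B B B ⇒ pop sees cat pop B B B ⇒ pop sees cat pop quick sees B B ⇒ pop sees cat pop quick sees cat quick B ⇒ pop sees cat pop quick sees cat quick sees cat pop

S ⇒ S B   [S → S B]
S B ⇒ S B B   [S → S B]
S B B ⇒ S B B B   [S → S B]
S B B B ⇒ S B B B B   [S → S B]
S B B B B ⇒ pop B B B B   [S → pop]
pop B B B B ⇒ pop sees cat pop B B B   [B → sees cat pop]
pop sees cat pop B B B ⇒ pop sees cat pop quick sees B B   [B → quick sees]
pop sees cat pop quick sees B B ⇒ pop sees cat pop quick sees cat quick B   [B → cat quick]
pop sees cat pop quick sees cat quick B ⇒ pop sees cat pop quick sees cat quick sees cat pop   [B → sees cat pop]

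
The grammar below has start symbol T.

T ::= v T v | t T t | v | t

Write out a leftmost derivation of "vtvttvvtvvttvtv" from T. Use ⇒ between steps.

T ⇒ vTv   [T ::= v T v]
vTv ⇒ vtTtv   [T ::= t T t]
vtTtv ⇒ vtvTvtv   [T ::= v T v]
vtvTvtv ⇒ vtvtTtvtv   [T ::= t T t]
vtvtTtvtv ⇒ vtvttTttvtv   [T ::= t T t]
vtvttTttvtv ⇒ vtvttvTvttvtv   [T ::= v T v]
vtvttvTvttvtv ⇒ vtvttvvTvvttvtv   [T ::= v T v]
vtvttvvTvvttvtv ⇒ vtvttvvtvvttvtv   [T ::= t]

T ⇒ vTv ⇒ vtTtv ⇒ vtvTvtv ⇒ vtvtTtvtv ⇒ vtvttTttvtv ⇒ vtvttvTvttvtv ⇒ vtvttvvTvvttvtv ⇒ vtvttvvtvvttvtv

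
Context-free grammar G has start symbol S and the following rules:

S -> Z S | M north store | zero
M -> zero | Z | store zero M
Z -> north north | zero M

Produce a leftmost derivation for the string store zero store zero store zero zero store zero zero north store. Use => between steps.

S => M north store => store zero M north store => store zero store zero M north store => store zero store zero store zero M north store => store zero store zero store zero Z north store => store zero store zero store zero zero M north store => store zero store zero store zero zero store zero M north store => store zero store zero store zero zero store zero zero north store

S => M north store   [S -> M north store]
M north store => store zero M north store   [M -> store zero M]
store zero M north store => store zero store zero M north store   [M -> store zero M]
store zero store zero M north store => store zero store zero store zero M north store   [M -> store zero M]
store zero store zero store zero M north store => store zero store zero store zero Z north store   [M -> Z]
store zero store zero store zero Z north store => store zero store zero store zero zero M north store   [Z -> zero M]
store zero store zero store zero zero M north store => store zero store zero store zero zero store zero M north store   [M -> store zero M]
store zero store zero store zero zero store zero M north store => store zero store zero store zero zero store zero zero north store   [M -> zero]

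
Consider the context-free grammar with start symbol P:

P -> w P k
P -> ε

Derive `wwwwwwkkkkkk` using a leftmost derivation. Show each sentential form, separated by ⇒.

P ⇒ wPk ⇒ wwPkk ⇒ wwwPkkk ⇒ wwwwPkkkk ⇒ wwwwwPkkkkk ⇒ wwwwwwPkkkkkk ⇒ wwwwwwkkkkkk

P ⇒ wPk   [P -> w P k]
wPk ⇒ wwPkk   [P -> w P k]
wwPkk ⇒ wwwPkkk   [P -> w P k]
wwwPkkk ⇒ wwwwPkkkk   [P -> w P k]
wwwwPkkkk ⇒ wwwwwPkkkkk   [P -> w P k]
wwwwwPkkkkk ⇒ wwwwwwPkkkkkk   [P -> w P k]
wwwwwwPkkkkkk ⇒ wwwwwwkkkkkk   [P -> ε]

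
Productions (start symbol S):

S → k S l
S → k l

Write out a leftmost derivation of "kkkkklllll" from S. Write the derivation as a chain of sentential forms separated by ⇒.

S ⇒ kSl   [S → k S l]
kSl ⇒ kkSll   [S → k S l]
kkSll ⇒ kkkSlll   [S → k S l]
kkkSlll ⇒ kkkkSllll   [S → k S l]
kkkkSllll ⇒ kkkkklllll   [S → k l]

S⇒kSl⇒kkSll⇒kkkSlll⇒kkkkSllll⇒kkkkklllll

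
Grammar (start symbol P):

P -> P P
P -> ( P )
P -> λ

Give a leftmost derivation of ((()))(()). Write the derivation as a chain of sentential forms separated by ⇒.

P ⇒ PP ⇒ PPP ⇒ (P)PP ⇒ ((P))PP ⇒ (((P)))PP ⇒ ((()))PP ⇒ ((()))PPP ⇒ ((()))(P)PP ⇒ ((()))((P))PP ⇒ ((()))(())PP ⇒ ((()))(())P ⇒ ((()))(())

P ⇒ PP   [P -> P P]
PP ⇒ PPP   [P -> P P]
PPP ⇒ (P)PP   [P -> ( P )]
(P)PP ⇒ ((P))PP   [P -> ( P )]
((P))PP ⇒ (((P)))PP   [P -> ( P )]
(((P)))PP ⇒ ((()))PP   [P -> λ]
((()))PP ⇒ ((()))PPP   [P -> P P]
((()))PPP ⇒ ((()))(P)PP   [P -> ( P )]
((()))(P)PP ⇒ ((()))((P))PP   [P -> ( P )]
((()))((P))PP ⇒ ((()))(())PP   [P -> λ]
((()))(())PP ⇒ ((()))(())P   [P -> λ]
((()))(())P ⇒ ((()))(())   [P -> λ]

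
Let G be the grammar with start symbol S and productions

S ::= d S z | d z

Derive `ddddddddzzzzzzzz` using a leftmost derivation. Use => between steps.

S=>dSz=>ddSzz=>dddSzzz=>ddddSzzzz=>dddddSzzzzz=>ddddddSzzzzzz=>dddddddSzzzzzzz=>ddddddddzzzzzzzz

S => dSz   [S ::= d S z]
dSz => ddSzz   [S ::= d S z]
ddSzz => dddSzzz   [S ::= d S z]
dddSzzz => ddddSzzzz   [S ::= d S z]
ddddSzzzz => dddddSzzzzz   [S ::= d S z]
dddddSzzzzz => ddddddSzzzzzz   [S ::= d S z]
ddddddSzzzzzz => dddddddSzzzzzzz   [S ::= d S z]
dddddddSzzzzzzz => ddddddddzzzzzzzz   [S ::= d z]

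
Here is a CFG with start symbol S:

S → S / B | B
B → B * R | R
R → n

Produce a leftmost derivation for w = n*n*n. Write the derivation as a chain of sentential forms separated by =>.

S => B => B*R => B*R*R => R*R*R => n*R*R => n*n*R => n*n*n

S => B   [S → B]
B => B*R   [B → B * R]
B*R => B*R*R   [B → B * R]
B*R*R => R*R*R   [B → R]
R*R*R => n*R*R   [R → n]
n*R*R => n*n*R   [R → n]
n*n*R => n*n*n   [R → n]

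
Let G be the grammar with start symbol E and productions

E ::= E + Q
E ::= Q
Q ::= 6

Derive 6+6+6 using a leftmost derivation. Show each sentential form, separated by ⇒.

E ⇒ E+Q ⇒ E+Q+Q ⇒ Q+Q+Q ⇒ 6+Q+Q ⇒ 6+6+Q ⇒ 6+6+6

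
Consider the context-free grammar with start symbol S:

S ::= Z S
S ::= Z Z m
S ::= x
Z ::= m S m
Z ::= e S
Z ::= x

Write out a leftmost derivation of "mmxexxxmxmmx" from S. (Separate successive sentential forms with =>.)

S => ZS => mSmS => mZZmmS => mmSmZmmS => mmZSmZmmS => mmxSmZmmS => mmxZSmZmmS => mmxeSSmZmmS => mmxeZSSmZmmS => mmxexSSmZmmS => mmxexxSmZmmS => mmxexxxmZmmS => mmxexxxmxmmS => mmxexxxmxmmx

S => ZS   [S ::= Z S]
ZS => mSmS   [Z ::= m S m]
mSmS => mZZmmS   [S ::= Z Z m]
mZZmmS => mmSmZmmS   [Z ::= m S m]
mmSmZmmS => mmZSmZmmS   [S ::= Z S]
mmZSmZmmS => mmxSmZmmS   [Z ::= x]
mmxSmZmmS => mmxZSmZmmS   [S ::= Z S]
mmxZSmZmmS => mmxeSSmZmmS   [Z ::= e S]
mmxeSSmZmmS => mmxeZSSmZmmS   [S ::= Z S]
mmxeZSSmZmmS => mmxexSSmZmmS   [Z ::= x]
mmxexSSmZmmS => mmxexxSmZmmS   [S ::= x]
mmxexxSmZmmS => mmxexxxmZmmS   [S ::= x]
mmxexxxmZmmS => mmxexxxmxmmS   [Z ::= x]
mmxexxxmxmmS => mmxexxxmxmmx   [S ::= x]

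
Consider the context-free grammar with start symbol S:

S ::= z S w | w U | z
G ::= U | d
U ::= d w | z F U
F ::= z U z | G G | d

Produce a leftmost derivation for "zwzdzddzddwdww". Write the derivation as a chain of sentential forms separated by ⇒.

S ⇒ zSw ⇒ zwUw ⇒ zwzFUw ⇒ zwzGGUw ⇒ zwzdGUw ⇒ zwzdUUw ⇒ zwzdzFUUw ⇒ zwzdzGGUUw ⇒ zwzdzdGUUw ⇒ zwzdzddUUw ⇒ zwzdzddzFUUw ⇒ zwzdzddzdUUw ⇒ zwzdzddzddwUw ⇒ zwzdzddzddwdww

S ⇒ zSw   [S ::= z S w]
zSw ⇒ zwUw   [S ::= w U]
zwUw ⇒ zwzFUw   [U ::= z F U]
zwzFUw ⇒ zwzGGUw   [F ::= G G]
zwzGGUw ⇒ zwzdGUw   [G ::= d]
zwzdGUw ⇒ zwzdUUw   [G ::= U]
zwzdUUw ⇒ zwzdzFUUw   [U ::= z F U]
zwzdzFUUw ⇒ zwzdzGGUUw   [F ::= G G]
zwzdzGGUUw ⇒ zwzdzdGUUw   [G ::= d]
zwzdzdGUUw ⇒ zwzdzddUUw   [G ::= d]
zwzdzddUUw ⇒ zwzdzddzFUUw   [U ::= z F U]
zwzdzddzFUUw ⇒ zwzdzddzdUUw   [F ::= d]
zwzdzddzdUUw ⇒ zwzdzddzddwUw   [U ::= d w]
zwzdzddzddwUw ⇒ zwzdzddzddwdww   [U ::= d w]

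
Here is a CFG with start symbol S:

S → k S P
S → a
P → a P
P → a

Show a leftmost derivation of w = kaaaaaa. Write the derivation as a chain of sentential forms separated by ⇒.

S ⇒ kSP ⇒ kaP ⇒ kaaP ⇒ kaaaP ⇒ kaaaaP ⇒ kaaaaaP ⇒ kaaaaaa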